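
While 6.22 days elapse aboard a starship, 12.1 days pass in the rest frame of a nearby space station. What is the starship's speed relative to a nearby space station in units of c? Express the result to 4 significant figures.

γ = Δt/Δτ = 12.1/6.22 = 1.9453.
β = √(1 − 1/γ²) = √(1 − 0.264257) = √0.735743 = 0.8578.

0.8578c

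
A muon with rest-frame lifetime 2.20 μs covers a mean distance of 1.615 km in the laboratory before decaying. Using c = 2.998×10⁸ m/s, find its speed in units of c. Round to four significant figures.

Lab distance = (lab lifetime)·v = γτ·βc, so βγ = d/(cτ) = 1615/(2.998×10⁸ × 2.200×10^-6) = 2.4486.
With βγ = 2.4486: γ² = 1 + (βγ)² = 6.99564, and β = (βγ)/γ = 2.4486/2.64493 = 0.9258.

0.9258c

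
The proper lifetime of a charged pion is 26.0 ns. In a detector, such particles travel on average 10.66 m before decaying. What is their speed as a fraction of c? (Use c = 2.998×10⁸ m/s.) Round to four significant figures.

0.8072c

Let x = d/(cτ) = 10.66 m / (2.998×10⁸ m/s × 2.600×10^-8 s) = 1.3676. Since d = βγcτ, x = βγ = β/√(1−β²).
Solving: β² = x²/(1+x²) = 1.87033/2.87033 = 0.651608, so β = 0.8072.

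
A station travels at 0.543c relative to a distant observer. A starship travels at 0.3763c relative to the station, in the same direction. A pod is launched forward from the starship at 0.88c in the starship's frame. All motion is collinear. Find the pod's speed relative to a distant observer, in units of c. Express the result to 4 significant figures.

Compose velocities in two stages. Stage 1 (into S'): u₁ = (0.88+0.3763)/(1+0.88×0.3763) = 0.94377.
Stage 2 (into S): u = (0.94377+0.543)/(1+0.94377×0.543) = 0.98301, so the speed is 0.9830c.

0.9830c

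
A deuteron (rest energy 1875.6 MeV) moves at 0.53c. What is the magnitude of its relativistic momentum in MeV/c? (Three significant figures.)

With β = 0.53, γ = 1/√(1 − 0.53²) = 1/√0.7191 = 1.1792.
Momentum: p = γβ·mc = 1.1792 × 0.53 × 1875.6 MeV/c = 1170 MeV/c.

1170 MeV/c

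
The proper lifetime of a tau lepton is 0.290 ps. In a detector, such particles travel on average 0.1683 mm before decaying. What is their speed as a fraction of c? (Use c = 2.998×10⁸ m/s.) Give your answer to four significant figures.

d = βγcτ ⇒ βγ = d/(cτ) = 1.683×10^-4 m / (8.6942×10^-5 m) = 1.9358.
β = (βγ)/√(1+(βγ)²) = 1.9358/√4.74732 = 0.8885.

0.8885c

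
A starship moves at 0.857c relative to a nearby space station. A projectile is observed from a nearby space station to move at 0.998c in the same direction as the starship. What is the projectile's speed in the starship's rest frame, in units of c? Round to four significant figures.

Transform to the starship's frame: u' = (u − v)/(1 − uv/c²).
u' = (0.998 − 0.857)/(1 − 0.998×0.857) = 0.141/0.144714 = 0.97434.
Speed in the starship's frame: 0.9743c (in the same direction).

0.9743c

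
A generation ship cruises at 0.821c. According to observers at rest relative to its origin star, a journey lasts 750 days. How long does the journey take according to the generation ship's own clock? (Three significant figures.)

428 days

β² = 0.674041, so γ = 1/√0.325959 = 1.7515.
The moving clock records proper time: Δτ = Δt/γ = 750/1.7515 = 428 days.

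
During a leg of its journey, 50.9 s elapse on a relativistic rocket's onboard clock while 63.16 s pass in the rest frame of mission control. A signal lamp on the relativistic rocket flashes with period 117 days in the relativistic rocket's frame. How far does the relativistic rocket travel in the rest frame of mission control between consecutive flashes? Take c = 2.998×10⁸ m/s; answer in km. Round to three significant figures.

2.23×10^12 km

The time-dilation ratio gives γ = 63.16/50.9 = 1.24086.
β = √(1 − 1/γ²) = 0.59206. Lab-frame period = γτ = 1.24086×117 days = 145.18 days. Distance = βc × γτ = 0.59206 × 2.998×10⁸ m/s × 12543552 s = 2.2265×10^15 m = 2.23×10^12 km.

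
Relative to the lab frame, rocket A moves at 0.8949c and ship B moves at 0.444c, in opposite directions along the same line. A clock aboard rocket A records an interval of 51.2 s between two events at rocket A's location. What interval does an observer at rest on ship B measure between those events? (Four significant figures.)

178.9 s

The velocity of rocket A relative to ship B is (0.8949 + 0.444)c / (1 + 0.8949×0.444) = 0.95818c; relative speed 0.95818c.
γ for this relative speed: γ = 1/√(1 − 0.918109) = 3.4945.
Rocket A's interval is proper; time dilation gives Δt_B = γΔτ = 3.4945 × 51.2 s = 178.9 s.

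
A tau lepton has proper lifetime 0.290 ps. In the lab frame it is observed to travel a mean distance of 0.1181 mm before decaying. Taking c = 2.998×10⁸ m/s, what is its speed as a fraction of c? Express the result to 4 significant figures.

0.8053c

Let x = d/(cτ) = 1.181×10^-4 m / (2.998×10⁸ m/s × 2.900×10^-13 s) = 1.3584. Since d = βγcτ, x = βγ = β/√(1−β²).
Solving: β² = x²/(1+x²) = 1.84525/2.84525 = 0.648537, so β = 0.8053.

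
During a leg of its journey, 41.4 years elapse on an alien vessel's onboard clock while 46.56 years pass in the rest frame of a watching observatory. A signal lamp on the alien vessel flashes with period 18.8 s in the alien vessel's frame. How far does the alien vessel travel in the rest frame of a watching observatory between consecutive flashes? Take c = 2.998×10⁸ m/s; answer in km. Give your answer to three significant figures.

2.90×10^6 km

γ = Δt/Δτ = 46.56/41.4 = 1.12464.
β = √(1 − 1/γ²) = 0.45757. Lab-frame period = γτ = 1.12464×18.8 s = 21.143 s. Distance = βc × γτ = 0.45757 × 2.998×10⁸ m/s × 21.143 s = 2.9004×10^9 m = 2.90×10^6 km.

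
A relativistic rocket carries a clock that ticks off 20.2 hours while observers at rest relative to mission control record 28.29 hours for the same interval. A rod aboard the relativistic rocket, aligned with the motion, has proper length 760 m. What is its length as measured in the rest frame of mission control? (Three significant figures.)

543 m

From Δt = γΔτ: γ = 28.29/20.2 = 1.4005.
The rod contracts by the same γ: 760 m / 1.4005 = 543 m.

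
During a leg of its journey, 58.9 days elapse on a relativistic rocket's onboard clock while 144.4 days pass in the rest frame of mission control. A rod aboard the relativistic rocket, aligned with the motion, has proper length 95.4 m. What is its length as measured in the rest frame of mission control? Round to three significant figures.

γ = Δt/Δτ = 144.4/58.9 = 2.45161.
L = L₀/γ = 95.4/2.45161 = 38.9 m.

38.9 m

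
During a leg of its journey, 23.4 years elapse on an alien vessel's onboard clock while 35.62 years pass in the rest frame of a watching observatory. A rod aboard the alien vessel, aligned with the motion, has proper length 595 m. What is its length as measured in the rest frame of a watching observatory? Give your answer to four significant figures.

From Δt = γΔτ: γ = 35.62/23.4 = 1.52222.
The rod contracts by the same γ: 595 m / 1.52222 = 390.9 m.

390.9 m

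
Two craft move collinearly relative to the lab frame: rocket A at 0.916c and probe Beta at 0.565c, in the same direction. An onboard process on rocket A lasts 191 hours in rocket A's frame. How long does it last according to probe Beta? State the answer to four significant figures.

The velocity of rocket A relative to probe Beta is (0.916 − 0.565)c / (1 − 0.916×0.565) = 0.72752c; relative speed 0.72752c.
γ for this relative speed: γ = 1/√(1 − 0.529285) = 1.4575.
The clock on rocket A records proper time, so probe Beta measures Δt = γΔτ = 1.4575 × 191 = 278.4 hours.

278.4 hours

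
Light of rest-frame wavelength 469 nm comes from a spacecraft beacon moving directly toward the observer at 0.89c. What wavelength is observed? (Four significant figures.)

Relativistic Doppler for wavelength: λ_obs = λ_src · √((1−β)/(1+β)).
With β = 0.89: factor = √(0.11/1.89) = 0.24125.
λ_obs = 469 × 0.24125 = 113.1 nm.

113.1 nm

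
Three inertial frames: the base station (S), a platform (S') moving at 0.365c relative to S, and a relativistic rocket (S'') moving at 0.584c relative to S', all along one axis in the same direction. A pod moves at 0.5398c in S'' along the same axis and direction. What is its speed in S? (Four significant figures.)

0.9295c

Apply u = (u'+v)/(1+u'v) twice. Pod in the platform frame: (0.5398+0.584)/(1+0.5398·0.584) = 1.1238/1.3152432 = 0.85444c.
That velocity, transformed to the rest frame of the base station: (0.85444+0.365)/(1+0.85444·0.365) = 1.21944/1.3118706 = 0.92954c.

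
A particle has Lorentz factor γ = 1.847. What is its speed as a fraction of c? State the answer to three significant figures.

β = √(1 − 1/γ²) = √(1 − 1/3.411409) = √0.706866 = 0.841.

0.841c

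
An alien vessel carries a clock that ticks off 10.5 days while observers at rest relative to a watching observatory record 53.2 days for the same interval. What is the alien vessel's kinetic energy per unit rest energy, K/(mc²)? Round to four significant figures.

4.067

The time-dilation ratio gives γ = 53.2/10.5 = 5.06667.
K/(mc²) = γ − 1 = 5.06667 − 1 = 4.067.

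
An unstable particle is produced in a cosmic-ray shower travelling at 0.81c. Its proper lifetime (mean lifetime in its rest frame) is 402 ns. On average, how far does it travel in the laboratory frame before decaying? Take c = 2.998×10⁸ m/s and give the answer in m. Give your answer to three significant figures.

γ = 1/√(1 − β²) = 1/√(1 − 0.6561) = 1/√0.3439 = 1/0.58643 = 1.7052.
Lab-frame lifetime: Δt = γτ = 1.7052 × 402 ns = 685.49 ns.
Distance: d = vΔt = 0.81 × 2.998×10⁸ m/s × 6.8549×10^-7 s = 166 m.

166 m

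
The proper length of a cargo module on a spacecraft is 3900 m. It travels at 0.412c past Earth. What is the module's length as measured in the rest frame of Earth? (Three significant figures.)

With β = 0.412, γ = 1/√(1 − 0.412²) = 1/√0.830256 = 1.0975.
Length contraction: L = L₀/γ = 3900/1.0975 = 3550 m.

3550 m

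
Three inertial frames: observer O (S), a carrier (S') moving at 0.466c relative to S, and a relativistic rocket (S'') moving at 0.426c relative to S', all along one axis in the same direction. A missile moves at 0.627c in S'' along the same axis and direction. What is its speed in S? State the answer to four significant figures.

0.9350c

Compose velocities in two stages. Stage 1 (into S'): u₁ = (0.627+0.426)/(1+0.627×0.426) = 0.83103.
Stage 2 (into S): u = (0.83103+0.466)/(1+0.83103×0.466) = 0.93496, so the speed is 0.9350c.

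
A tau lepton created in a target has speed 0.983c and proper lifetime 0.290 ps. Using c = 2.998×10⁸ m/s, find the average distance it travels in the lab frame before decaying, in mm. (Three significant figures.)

γ = 1/√(1 − β²) = 1/√(1 − 0.966289) = 1/√0.033711 = 5.4465.
Lab-frame lifetime: Δt = γτ = 5.4465 × 0.290 ps = 1.5795 ps.
Distance: d = vΔt = 0.983 × 2.998×10⁸ m/s × 1.5795×10^-12 s = 4.65×10^-4 m = 0.465 mm.

0.465 mm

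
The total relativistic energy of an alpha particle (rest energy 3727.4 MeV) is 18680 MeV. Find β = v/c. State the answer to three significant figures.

0.980

Total energy E = γmc² gives γ = 18680/3727.4 = 5.0115.
Hence β = √(1 − 1/γ²) = √(1 − 0.0398166) = √0.9601834 = 0.980.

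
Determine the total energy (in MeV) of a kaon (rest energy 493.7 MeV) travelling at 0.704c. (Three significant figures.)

With β = 0.704, γ = 1/√(1 − 0.704²) = 1/√0.504384 = 1.4081.
Total energy: E = γmc² = 1.4081 × 493.7 MeV = 695 MeV.

695 MeV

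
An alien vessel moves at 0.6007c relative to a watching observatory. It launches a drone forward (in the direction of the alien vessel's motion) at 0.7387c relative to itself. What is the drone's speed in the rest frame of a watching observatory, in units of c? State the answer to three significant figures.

Relativistic velocity addition: u = (u' + v)/(1 + u'v/c²), with u' = 0.7387c and v = 0.6007c.
Numerator: 0.7387 + 0.6007 = 1.3394. Denominator: 1 + (0.7387)(0.6007) = 1.44373709.
u = 1.3394/1.44373709 = 0.92773, so the speed is 0.928c.

0.928c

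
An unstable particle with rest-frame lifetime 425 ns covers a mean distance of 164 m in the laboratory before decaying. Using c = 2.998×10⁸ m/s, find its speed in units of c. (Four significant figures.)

0.7897c

d = βγcτ ⇒ βγ = d/(cτ) = 164.0 m / (127.415 m) = 1.2871.
β = (βγ)/√(1+(βγ)²) = 1.2871/√2.65663 = 0.7897.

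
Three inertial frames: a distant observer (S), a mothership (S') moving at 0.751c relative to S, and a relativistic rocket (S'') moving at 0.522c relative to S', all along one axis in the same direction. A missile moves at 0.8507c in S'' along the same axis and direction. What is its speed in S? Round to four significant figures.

Apply u = (u'+v)/(1+u'v) twice. Missile in the mothership frame: (0.8507+0.522)/(1+0.8507·0.522) = 1.3727/1.4440654 = 0.95058c.
That velocity, transformed to the rest frame of a distant observer: (0.95058+0.751)/(1+0.95058·0.751) = 1.70158/1.71388558 = 0.99282c.

0.9928c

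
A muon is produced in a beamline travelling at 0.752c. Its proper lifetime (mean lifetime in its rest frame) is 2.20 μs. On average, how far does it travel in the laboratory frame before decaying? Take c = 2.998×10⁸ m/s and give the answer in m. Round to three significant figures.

752 m

β² = 0.565504, so γ = 1/√0.434496 = 1.5171.
Lab-frame lifetime: Δt = γτ = 1.5171 × 2.20 μs = 3.3376 μs.
Distance: d = vΔt = 0.752 × 2.998×10⁸ m/s × 3.3376×10^-6 s = 752 m.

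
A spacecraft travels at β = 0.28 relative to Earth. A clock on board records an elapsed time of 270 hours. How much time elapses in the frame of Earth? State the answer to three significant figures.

Lorentz factor: γ = (1 − 0.0784)^(−1/2) = 1.0417.
Time dilation: Δt = γ·Δτ = 1.0417 × 270 = 281 hours.

281 hours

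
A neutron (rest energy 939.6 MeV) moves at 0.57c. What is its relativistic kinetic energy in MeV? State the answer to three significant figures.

γ = 1/√(1 − β²) = 1/√(1 − 0.3249) = 1/√0.6751 = 1/0.821645 = 1.21707.
Kinetic energy: K = (γ − 1)mc² = (1.21707 − 1) × 939.6 MeV = 0.21707 × 939.6 = 204 MeV.

204 MeV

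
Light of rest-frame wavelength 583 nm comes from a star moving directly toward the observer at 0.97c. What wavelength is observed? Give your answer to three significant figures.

71.9 nm

Relativistic Doppler for wavelength: λ_obs = λ_src · √((1−β)/(1+β)).
With β = 0.97: factor = √(0.03/1.97) = 0.1234.
λ_obs = 583 × 0.1234 = 71.9 nm.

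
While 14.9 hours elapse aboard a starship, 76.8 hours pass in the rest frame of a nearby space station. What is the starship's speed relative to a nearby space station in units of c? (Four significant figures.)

0.9810c

γ = Δt/Δτ = 76.8/14.9 = 5.1544.
β = √(1 − 1/γ²) = √(1 − 0.0376395) = √0.9623605 = 0.9810.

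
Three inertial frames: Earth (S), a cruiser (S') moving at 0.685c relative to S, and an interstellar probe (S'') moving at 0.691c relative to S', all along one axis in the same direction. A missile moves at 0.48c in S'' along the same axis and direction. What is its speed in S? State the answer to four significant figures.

0.9763c

Compose velocities in two stages. Stage 1 (into S'): u₁ = (0.48+0.691)/(1+0.48×0.691) = 0.87934.
Stage 2 (into S): u = (0.87934+0.685)/(1+0.87934×0.685) = 0.97628, so the speed is 0.9763c.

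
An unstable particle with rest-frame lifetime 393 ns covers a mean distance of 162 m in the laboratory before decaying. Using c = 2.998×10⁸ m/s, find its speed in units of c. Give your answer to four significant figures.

0.8087c

d = βγcτ ⇒ βγ = d/(cτ) = 162.0 m / (117.8214 m) = 1.375.
β = (βγ)/√(1+(βγ)²) = 1.375/√2.89062 = 0.8087.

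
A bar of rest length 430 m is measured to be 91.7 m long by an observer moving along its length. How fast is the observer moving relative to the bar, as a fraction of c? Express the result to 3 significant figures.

0.977c

Length contraction gives γ = L₀/L = 430/91.7 = 4.6892.
β = √(1 − 1/γ²) = √0.954522 = 0.977.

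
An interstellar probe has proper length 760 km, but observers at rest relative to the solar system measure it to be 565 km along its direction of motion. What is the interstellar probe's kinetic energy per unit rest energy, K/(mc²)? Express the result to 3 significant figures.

0.345

From L = L₀/γ: γ = 760/565 = 1.34513.
K/(mc²) = γ − 1 = 1.34513 − 1 = 0.345.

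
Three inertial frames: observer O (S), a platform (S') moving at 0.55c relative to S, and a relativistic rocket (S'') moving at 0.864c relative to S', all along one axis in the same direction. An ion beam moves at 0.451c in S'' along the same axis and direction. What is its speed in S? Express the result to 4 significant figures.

0.9841c

First combine the ion beam and relativistic rocket (S''→S'): u₁ = (0.451 + 0.864)/(1 + 0.451×0.864) = 1.315/1.389664 = 0.94627.
Then combine with the platform (S'→S): u = (0.94627 + 0.55)/(1 + 0.94627×0.55) = 1.49627/1.5204485 = 0.9841.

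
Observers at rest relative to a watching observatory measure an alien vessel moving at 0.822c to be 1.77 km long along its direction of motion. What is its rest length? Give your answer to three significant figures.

With β = 0.822, γ = 1/√(1 − 0.822²) = 1/√0.324316 = 1.756.
Proper length: L₀ = γ·L = 1.756 × 1.77 = 3.11 km.

3.11 km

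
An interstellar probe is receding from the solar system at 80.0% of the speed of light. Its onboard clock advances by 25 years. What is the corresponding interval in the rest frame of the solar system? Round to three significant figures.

γ = 1/√(1 − β²) = 1/√(1 − 0.64) = 1/√0.36 = 1/0.6 = 1.6667.
The onboard clock measures proper time, so the interval in the rest frame of the solar system is dilated: Δt = γ·Δτ = 1.6667 × 25 years = 41.7 years.

41.7 years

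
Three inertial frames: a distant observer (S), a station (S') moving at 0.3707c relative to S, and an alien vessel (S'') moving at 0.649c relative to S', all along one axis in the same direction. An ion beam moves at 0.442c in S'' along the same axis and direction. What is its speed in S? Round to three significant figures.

First combine the ion beam and alien vessel (S''→S'): u₁ = (0.442 + 0.649)/(1 + 0.442×0.649) = 1.091/1.286858 = 0.8478.
Then combine with the station (S'→S): u = (0.8478 + 0.3707)/(1 + 0.8478×0.3707) = 1.2185/1.31427946 = 0.92712.

0.927c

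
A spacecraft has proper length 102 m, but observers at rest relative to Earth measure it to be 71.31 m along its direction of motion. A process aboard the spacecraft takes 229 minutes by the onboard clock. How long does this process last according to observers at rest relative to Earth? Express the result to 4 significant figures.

From L = L₀/γ: γ = 102/71.31 = 1.43037.
Δt = γΔτ = 1.43037 × 229 = 327.6 minutes.

327.6 minutes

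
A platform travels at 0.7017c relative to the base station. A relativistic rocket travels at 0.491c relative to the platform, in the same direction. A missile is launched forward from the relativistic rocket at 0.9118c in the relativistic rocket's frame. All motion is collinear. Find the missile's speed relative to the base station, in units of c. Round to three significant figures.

0.994c

Compose velocities in two stages. Stage 1 (into S'): u₁ = (0.9118+0.491)/(1+0.9118×0.491) = 0.96899.
Stage 2 (into S): u = (0.96899+0.7017)/(1+0.96899×0.7017) = 0.99449, so the speed is 0.994c.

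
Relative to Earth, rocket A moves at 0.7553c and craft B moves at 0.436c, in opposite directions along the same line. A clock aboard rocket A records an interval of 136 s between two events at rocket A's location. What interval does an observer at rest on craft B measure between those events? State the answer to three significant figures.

The velocity of rocket A relative to craft B is (0.7553 + 0.436)c / (1 + 0.7553×0.436) = 0.89618c; relative speed 0.89618c.
γ for this relative speed: γ = 1/√(1 − 0.803139) = 2.2538.
The clock on rocket A records proper time, so craft B measures Δt = γΔτ = 2.2538 × 136 = 307 s.

307 s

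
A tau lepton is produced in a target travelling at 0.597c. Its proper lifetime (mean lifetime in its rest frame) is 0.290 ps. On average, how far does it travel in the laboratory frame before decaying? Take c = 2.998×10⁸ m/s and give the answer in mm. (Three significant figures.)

0.0647 mm

γ = 1/√(1 − β²) = 1/√(1 − 0.356409) = 1/√0.643591 = 1/0.802241 = 1.2465.
Lab-frame lifetime: Δt = γτ = 1.2465 × 0.290 ps = 0.36148 ps.
Distance: d = vΔt = 0.597 × 2.998×10⁸ m/s × 3.6148×10^-13 s = 6.47×10^-5 m = 0.0647 mm.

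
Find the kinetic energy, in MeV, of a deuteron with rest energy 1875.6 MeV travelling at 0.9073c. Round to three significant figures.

γ = 1/√(1 − β²) = 1/√(1 − 0.82319329) = 1/√0.17680671 = 1/0.420484 = 2.3782.
Kinetic energy: K = (γ − 1)mc² = (2.3782 − 1) × 1875.6 MeV = 1.3782 × 1875.6 = 2580 MeV.

2580 MeV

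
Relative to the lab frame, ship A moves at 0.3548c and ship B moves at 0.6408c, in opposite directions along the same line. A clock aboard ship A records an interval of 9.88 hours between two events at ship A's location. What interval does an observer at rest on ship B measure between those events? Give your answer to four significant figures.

16.89 hours

The velocity of ship A relative to ship B is (0.3548 + 0.6408)c / (1 + 0.3548×0.6408) = 0.81117c; relative speed 0.81117c.
γ for this relative speed: γ = 1/√(1 − 0.657997) = 1.71.
Ship A's interval is proper; time dilation gives Δt_B = γΔτ = 1.71 × 9.88 hours = 16.89 hours.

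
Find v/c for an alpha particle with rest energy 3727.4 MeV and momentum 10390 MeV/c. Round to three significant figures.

βγ = pc/(mc²) = 10390/3727.4 = 2.7875.
Since γ² = 1 + (βγ)² = 8.77016, γ = √8.77016 = 2.96145, and β = (βγ)/γ = 2.7875/2.96145 = 0.941.

0.941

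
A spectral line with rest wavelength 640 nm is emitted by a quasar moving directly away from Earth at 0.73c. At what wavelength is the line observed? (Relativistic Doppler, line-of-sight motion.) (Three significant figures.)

1620 nm

Relativistic Doppler for wavelength: λ_obs = λ_src · √((1+β)/(1−β)).
With β = 0.73: factor = √(1.73/0.27) = 2.5313.
λ_obs = 640 × 2.5313 = 1620 nm.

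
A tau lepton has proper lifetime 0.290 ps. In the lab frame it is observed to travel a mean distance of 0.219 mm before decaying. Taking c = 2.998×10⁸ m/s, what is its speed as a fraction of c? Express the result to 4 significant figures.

0.9294c

Lab distance = (lab lifetime)·v = γτ·βc, so βγ = d/(cτ) = 2.190×10^-4/(2.998×10⁸ × 2.900×10^-13) = 2.5189.
With βγ = 2.5189: γ² = 1 + (βγ)² = 7.34486, and β = (βγ)/γ = 2.5189/2.71014 = 0.9294.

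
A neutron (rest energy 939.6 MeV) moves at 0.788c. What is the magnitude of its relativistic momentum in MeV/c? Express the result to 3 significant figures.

γ = 1/√(1 − β²) = 1/√(1 − 0.620944) = 1/√0.379056 = 1/0.615675 = 1.6242.
Momentum: p = γβ·mc = 1.6242 × 0.788 × 939.6 MeV/c = 1200 MeV/c.

1200 MeV/c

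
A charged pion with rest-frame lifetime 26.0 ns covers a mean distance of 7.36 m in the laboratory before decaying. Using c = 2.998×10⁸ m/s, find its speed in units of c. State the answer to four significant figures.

0.6865c

Let x = d/(cτ) = 7.360 m / (2.998×10⁸ m/s × 2.600×10^-8 s) = 0.94422. Since d = βγcτ, x = βγ = β/√(1−β²).
Solving: β² = x²/(1+x²) = 0.891551/1.891551 = 0.471333, so β = 0.6865.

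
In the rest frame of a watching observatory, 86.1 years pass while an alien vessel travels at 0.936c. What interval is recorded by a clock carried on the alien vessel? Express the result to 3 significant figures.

30.3 years

With β = 0.936, γ = 1/√(1 − 0.936²) = 1/√0.123904 = 2.8409.
The alien vessel's clock runs slow as seen from a watching observatory, so Δτ = Δt/γ = 86.1/2.8409 = 30.3 years.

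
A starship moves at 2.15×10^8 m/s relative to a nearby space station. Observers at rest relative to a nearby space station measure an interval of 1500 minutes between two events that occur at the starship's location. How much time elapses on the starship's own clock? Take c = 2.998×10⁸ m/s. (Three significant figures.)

β = v/c = (2.15×10^8 m/s)/(2.998×10⁸ m/s) = 0.717145.
γ = 1/√(1 − β²) = 1/√(1 − 0.514297) = 1/√0.485703 = 1/0.696924 = 1.4349.
The starship's clock runs slow as seen from a nearby space station, so Δτ = Δt/γ = 1500/1.4349 = 1050 minutes.

1050 minutes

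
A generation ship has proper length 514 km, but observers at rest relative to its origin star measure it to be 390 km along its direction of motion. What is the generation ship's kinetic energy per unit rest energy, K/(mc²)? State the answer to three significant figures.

0.318

Length contraction gives γ = L₀/L = 514/390 = 1.31795.
Since K = (γ−1)mc², K/(mc²) = 1.31795 − 1 = 0.318.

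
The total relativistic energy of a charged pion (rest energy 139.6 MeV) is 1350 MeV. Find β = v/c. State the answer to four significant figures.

Total energy E = γmc² gives γ = 1350/139.6 = 9.6705.
Hence β = √(1 − 1/γ²) = √(1 − 0.0106931) = √0.9893069 = 0.9946.

0.9946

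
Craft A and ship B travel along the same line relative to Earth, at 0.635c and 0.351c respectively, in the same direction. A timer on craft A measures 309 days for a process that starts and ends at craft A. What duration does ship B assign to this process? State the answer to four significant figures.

The velocity of craft A relative to ship B is (0.635 − 0.351)c / (1 − 0.635×0.351) = 0.36545c; relative speed 0.36545c.
γ for this relative speed: γ = 1/√(1 − 0.133554) = 1.0743.
Craft A's interval is proper; time dilation gives Δt_B = γΔτ = 1.0743 × 309 days = 332.0 days.

332.0 days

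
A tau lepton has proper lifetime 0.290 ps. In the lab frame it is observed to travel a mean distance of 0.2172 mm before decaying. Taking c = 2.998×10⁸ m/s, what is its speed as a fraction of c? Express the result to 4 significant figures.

0.9284c

d = βγcτ ⇒ βγ = d/(cτ) = 2.172×10^-4 m / (8.6942×10^-5 m) = 2.4982.
β = (βγ)/√(1+(βγ)²) = 2.4982/√7.241 = 0.9284.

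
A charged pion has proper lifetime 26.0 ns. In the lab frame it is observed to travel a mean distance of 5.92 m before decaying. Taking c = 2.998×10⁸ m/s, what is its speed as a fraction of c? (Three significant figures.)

Let x = d/(cτ) = 5.920 m / (2.998×10⁸ m/s × 2.600×10^-8 s) = 0.75948. Since d = βγcτ, x = βγ = β/√(1−β²).
Solving: β² = x²/(1+x²) = 0.57681/1.57681 = 0.365808, so β = 0.605.

0.605c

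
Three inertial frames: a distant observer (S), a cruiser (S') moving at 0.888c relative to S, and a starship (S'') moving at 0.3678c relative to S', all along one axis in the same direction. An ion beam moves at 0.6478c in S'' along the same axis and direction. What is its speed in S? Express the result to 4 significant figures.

First combine the ion beam and starship (S''→S'): u₁ = (0.6478 + 0.3678)/(1 + 0.6478×0.3678) = 1.0156/1.23826084 = 0.82018.
Then combine with the cruiser (S'→S): u = (0.82018 + 0.888)/(1 + 0.82018×0.888) = 1.70818/1.72831984 = 0.98835.

0.9883c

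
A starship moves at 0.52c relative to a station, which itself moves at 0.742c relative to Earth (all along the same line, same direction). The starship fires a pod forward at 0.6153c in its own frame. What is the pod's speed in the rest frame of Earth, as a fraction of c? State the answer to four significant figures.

0.9780c

Apply u = (u'+v)/(1+u'v) twice. Pod in the station frame: (0.6153+0.52)/(1+0.6153·0.52) = 1.1353/1.319956 = 0.8601c.
That velocity, transformed to the rest frame of Earth: (0.8601+0.742)/(1+0.8601·0.742) = 1.6021/1.6381942 = 0.97797c.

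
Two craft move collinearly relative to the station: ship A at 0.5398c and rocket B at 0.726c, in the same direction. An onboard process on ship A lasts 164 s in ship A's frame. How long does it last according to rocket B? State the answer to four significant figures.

Transform ship A's velocity into rocket B's frame: (0.5398 − 0.726)/(1 − 0.5398·0.726) = −0.1862/0.6081052, so the relative speed is 0.3062c.
γ for this relative speed: γ = 1/√(1 − 0.0937584) = 1.0505.
Ship A's interval is proper; time dilation gives Δt_B = γΔτ = 1.0505 × 164 s = 172.3 s.

172.3 s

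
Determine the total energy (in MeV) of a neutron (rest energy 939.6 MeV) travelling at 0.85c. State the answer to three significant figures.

1780 MeV

γ = 1/√(1 − β²) = 1/√(1 − 0.7225) = 1/√0.2775 = 1/0.526783 = 1.8983.
Total energy: E = γmc² = 1.8983 × 939.6 MeV = 1780 MeV.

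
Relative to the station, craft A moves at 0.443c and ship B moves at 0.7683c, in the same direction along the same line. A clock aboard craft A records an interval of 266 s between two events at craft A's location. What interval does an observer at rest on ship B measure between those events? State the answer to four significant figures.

Transform craft A's velocity into ship B's frame: (0.443 − 0.7683)/(1 − 0.443·0.7683) = −0.3253/0.6596431, so the relative speed is 0.49315c.
At |u| = 0.49315c, γ = (1 − 0.243197)^(−1/2) = 1.1495.
The clock on craft A records proper time, so ship B measures Δt = γΔτ = 1.1495 × 266 = 305.8 s.

305.8 s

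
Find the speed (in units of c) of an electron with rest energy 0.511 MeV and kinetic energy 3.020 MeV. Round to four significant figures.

0.9895c

K = (γ−1)mc², so γ = 1 + 3.020/0.511 = 6.91.
Then v/c = √(1 − γ⁻²) = √(1 − 0.0209432) = √0.9790568 = 0.9895.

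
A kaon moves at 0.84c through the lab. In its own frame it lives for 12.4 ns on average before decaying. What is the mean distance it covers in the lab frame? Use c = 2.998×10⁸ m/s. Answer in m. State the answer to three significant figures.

5.76 m

With β = 0.84, γ = 1/√(1 − 0.84²) = 1/√0.2944 = 1.843.
Lab-frame lifetime: Δt = γτ = 1.843 × 12.4 ns = 22.853 ns.
Distance: d = vΔt = 0.84 × 2.998×10⁸ m/s × 2.2853×10^-8 s = 5.76 m.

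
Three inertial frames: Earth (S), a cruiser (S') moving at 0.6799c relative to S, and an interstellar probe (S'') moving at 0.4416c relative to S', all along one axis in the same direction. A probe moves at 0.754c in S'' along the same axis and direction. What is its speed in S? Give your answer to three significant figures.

0.980c

Apply u = (u'+v)/(1+u'v) twice. Probe in the cruiser frame: (0.754+0.4416)/(1+0.754·0.4416) = 1.1956/1.3329664 = 0.89695c.
That velocity, transformed to the rest frame of Earth: (0.89695+0.6799)/(1+0.89695·0.6799) = 1.57685/1.609836305 = 0.97951c.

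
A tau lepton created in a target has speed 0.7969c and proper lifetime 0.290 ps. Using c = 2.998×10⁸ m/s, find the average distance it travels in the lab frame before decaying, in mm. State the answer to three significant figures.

0.115 mm

With β = 0.7969, γ = 1/√(1 − 0.7969²) = 1/√0.36495039 = 1.6553.
Lab-frame lifetime: Δt = γτ = 1.6553 × 0.290 ps = 0.48004 ps.
Distance: d = vΔt = 0.7969 × 2.998×10⁸ m/s × 4.8004×10^-13 s = 1.15×10^-4 m = 0.115 mm.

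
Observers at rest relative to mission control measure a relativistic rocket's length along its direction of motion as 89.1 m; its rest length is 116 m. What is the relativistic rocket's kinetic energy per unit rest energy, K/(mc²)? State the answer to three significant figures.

0.302

Length contraction gives γ = L₀/L = 116/89.1 = 1.30191.
Since K = (γ−1)mc², K/(mc²) = 1.30191 − 1 = 0.302.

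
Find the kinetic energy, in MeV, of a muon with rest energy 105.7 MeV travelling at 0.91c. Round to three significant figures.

149 MeV

With β = 0.91, γ = 1/√(1 − 0.91²) = 1/√0.1719 = 2.4119.
Kinetic energy: K = (γ − 1)mc² = (2.4119 − 1) × 105.7 MeV = 1.4119 × 105.7 = 149 MeV.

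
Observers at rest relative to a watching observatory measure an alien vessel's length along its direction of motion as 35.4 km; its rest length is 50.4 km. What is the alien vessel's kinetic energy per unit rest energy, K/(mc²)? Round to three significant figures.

From L = L₀/γ: γ = 50.4/35.4 = 1.42373.
K/(mc²) = γ − 1 = 1.42373 − 1 = 0.424.

0.424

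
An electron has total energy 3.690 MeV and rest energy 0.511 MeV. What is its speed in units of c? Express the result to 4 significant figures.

0.9904c

Total energy E = γmc² gives γ = 3.690/0.511 = 7.2211.
Hence β = √(1 − 1/γ²) = √(1 − 0.0191776) = √0.9808224 = 0.9904.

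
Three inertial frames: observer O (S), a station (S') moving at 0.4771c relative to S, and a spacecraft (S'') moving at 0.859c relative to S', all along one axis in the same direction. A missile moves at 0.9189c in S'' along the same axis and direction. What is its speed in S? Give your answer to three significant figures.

Apply u = (u'+v)/(1+u'v) twice. Missile in the station frame: (0.9189+0.859)/(1+0.9189·0.859) = 1.7779/1.7893351 = 0.99361c.
That velocity, transformed to the rest frame of observer O: (0.99361+0.4771)/(1+0.99361·0.4771) = 1.47071/1.474051331 = 0.99773c.

0.998c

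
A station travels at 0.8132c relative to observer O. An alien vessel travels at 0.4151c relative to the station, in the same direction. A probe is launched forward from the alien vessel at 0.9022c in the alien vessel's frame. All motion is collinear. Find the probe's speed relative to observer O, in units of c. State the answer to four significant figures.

Compose velocities in two stages. Stage 1 (into S'): u₁ = (0.9022+0.4151)/(1+0.9022×0.4151) = 0.95838.
Stage 2 (into S): u = (0.95838+0.8132)/(1+0.95838×0.8132) = 0.99563, so the speed is 0.9956c.

0.9956c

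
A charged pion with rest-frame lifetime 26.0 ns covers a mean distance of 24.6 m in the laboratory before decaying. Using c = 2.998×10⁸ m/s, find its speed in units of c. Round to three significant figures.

0.953c

d = βγcτ ⇒ βγ = d/(cτ) = 24.60 m / (7.7948 m) = 3.156.
β = (βγ)/√(1+(βγ)²) = 3.156/√10.96034 = 0.953.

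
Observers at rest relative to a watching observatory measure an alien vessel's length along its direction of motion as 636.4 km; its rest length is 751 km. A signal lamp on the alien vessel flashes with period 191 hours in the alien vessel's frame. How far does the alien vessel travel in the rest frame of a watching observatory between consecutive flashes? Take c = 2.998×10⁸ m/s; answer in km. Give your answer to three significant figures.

From L = L₀/γ: γ = 751/636.4 = 1.18008.
β = √(1 − 1/γ²) = 0.53095. Lab-frame period = γτ = 1.18008×191 hours = 225.4 hours. Distance = βc × γτ = 0.53095 × 2.998×10⁸ m/s × 811440 s = 1.2916×10^14 m = 1.29×10^11 km.

1.29×10^11 km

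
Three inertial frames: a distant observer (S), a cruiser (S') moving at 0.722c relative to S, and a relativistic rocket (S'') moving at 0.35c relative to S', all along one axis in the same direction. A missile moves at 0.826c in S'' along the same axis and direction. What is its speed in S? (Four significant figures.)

First combine the missile and relativistic rocket (S''→S'): u₁ = (0.826 + 0.35)/(1 + 0.826×0.35) = 1.176/1.2891 = 0.91226.
Then combine with the cruiser (S'→S): u = (0.91226 + 0.722)/(1 + 0.91226×0.722) = 1.63426/1.65865172 = 0.98529.

0.9853c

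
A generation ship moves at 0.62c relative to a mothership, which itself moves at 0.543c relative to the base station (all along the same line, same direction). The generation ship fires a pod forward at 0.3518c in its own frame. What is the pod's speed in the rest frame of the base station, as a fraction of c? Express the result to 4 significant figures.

Apply u = (u'+v)/(1+u'v) twice. Pod in the mothership frame: (0.3518+0.62)/(1+0.3518·0.62) = 0.9718/1.218116 = 0.79779c.
That velocity, transformed to the rest frame of the base station: (0.79779+0.543)/(1+0.79779·0.543) = 1.34079/1.43319997 = 0.93552c.

0.9355c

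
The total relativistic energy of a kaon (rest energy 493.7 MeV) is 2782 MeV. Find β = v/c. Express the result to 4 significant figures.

0.9841

Total energy E = γmc² gives γ = 2782/493.7 = 5.635.
Hence β = √(1 − 1/γ²) = √(1 − 0.0314929) = √0.9685071 = 0.9841.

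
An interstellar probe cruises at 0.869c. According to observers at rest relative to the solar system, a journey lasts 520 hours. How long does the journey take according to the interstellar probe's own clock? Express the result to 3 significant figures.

β² = 0.755161, so γ = 1/√0.244839 = 2.021.
The moving clock records proper time: Δτ = Δt/γ = 520/2.021 = 257 hours.

257 hours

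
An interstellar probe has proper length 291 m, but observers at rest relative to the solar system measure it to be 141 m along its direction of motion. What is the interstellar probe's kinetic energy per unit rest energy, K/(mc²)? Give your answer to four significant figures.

From L = L₀/γ: γ = 291/141 = 2.06383.
Since K = (γ−1)mc², K/(mc²) = 2.06383 − 1 = 1.064.

1.064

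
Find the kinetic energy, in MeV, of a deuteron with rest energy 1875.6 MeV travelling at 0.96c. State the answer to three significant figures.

4820 MeV

β² = 0.9216, so γ = 1/√0.0784 = 3.5714.
Kinetic energy: K = (γ − 1)mc² = (3.5714 − 1) × 1875.6 MeV = 2.5714 × 1875.6 = 4820 MeV.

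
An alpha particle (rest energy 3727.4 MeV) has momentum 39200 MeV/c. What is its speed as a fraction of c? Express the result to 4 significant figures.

0.9955c

βγ = pc/(mc²) = 39200/3727.4 = 10.517.
Since γ² = 1 + (βγ)² = 111.607, γ = √111.607 = 10.5644, and β = (βγ)/γ = 10.517/10.5644 = 0.9955.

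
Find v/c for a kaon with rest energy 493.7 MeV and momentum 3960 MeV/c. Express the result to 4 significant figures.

0.9923

βγ = pc/(mc²) = 3960/493.7 = 8.0211.
Since γ² = 1 + (βγ)² = 65.338, γ = √65.338 = 8.08319, and β = (βγ)/γ = 8.0211/8.08319 = 0.9923.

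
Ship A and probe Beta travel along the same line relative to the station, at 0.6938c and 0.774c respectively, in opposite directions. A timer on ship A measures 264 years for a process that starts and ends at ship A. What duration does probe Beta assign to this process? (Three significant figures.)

The velocity of ship A relative to probe Beta is (0.6938 + 0.774)c / (1 + 0.6938×0.774) = 0.95498c; relative speed 0.95498c.
At |u| = 0.95498c, γ = (1 − 0.911987)^(−1/2) = 3.3708.
The clock on ship A records proper time, so probe Beta measures Δt = γΔτ = 3.3708 × 264 = 890 years.

890 years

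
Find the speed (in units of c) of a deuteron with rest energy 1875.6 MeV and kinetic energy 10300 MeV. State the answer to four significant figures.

γ = 1 + K/(mc²) = 1 + 10300/1875.6 = 6.4916.
β = √(1 − 1/γ²) = √(1 − 0.0237299) = √0.9762701 = 0.9881.

0.9881c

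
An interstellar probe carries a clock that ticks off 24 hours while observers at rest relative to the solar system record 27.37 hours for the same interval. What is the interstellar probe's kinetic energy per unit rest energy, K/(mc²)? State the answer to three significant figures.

0.140

The time-dilation ratio gives γ = 27.37/24 = 1.14042.
K/(mc²) = γ − 1 = 1.14042 − 1 = 0.140.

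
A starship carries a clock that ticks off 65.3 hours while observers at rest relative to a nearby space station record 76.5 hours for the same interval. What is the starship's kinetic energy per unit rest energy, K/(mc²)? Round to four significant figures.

The time-dilation ratio gives γ = 76.5/65.3 = 1.17152.
K/(mc²) = γ − 1 = 1.17152 − 1 = 0.1715.

0.1715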